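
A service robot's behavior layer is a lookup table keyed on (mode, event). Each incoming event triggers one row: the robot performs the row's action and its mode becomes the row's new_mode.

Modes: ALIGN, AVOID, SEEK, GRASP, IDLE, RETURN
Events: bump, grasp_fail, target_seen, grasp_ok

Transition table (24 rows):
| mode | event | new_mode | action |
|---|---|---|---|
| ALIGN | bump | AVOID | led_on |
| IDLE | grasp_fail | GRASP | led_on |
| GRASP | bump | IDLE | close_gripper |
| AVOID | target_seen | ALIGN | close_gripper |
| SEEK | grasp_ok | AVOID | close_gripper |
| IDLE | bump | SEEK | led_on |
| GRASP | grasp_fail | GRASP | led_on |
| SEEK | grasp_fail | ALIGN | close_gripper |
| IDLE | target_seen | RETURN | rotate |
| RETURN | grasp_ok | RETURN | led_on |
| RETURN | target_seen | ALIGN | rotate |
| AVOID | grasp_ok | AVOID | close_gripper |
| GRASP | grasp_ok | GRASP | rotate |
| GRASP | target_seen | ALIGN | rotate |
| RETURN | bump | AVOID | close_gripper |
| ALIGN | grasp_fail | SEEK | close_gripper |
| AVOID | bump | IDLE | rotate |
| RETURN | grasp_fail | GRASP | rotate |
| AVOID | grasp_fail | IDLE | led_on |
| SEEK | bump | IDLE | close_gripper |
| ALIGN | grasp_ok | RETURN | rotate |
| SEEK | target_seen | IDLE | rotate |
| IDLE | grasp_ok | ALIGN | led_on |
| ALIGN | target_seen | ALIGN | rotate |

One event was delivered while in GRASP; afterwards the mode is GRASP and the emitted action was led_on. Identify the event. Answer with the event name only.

try bump: (GRASP, bump) → (IDLE, close_gripper)
try grasp_fail: (GRASP, grasp_fail) → (GRASP, led_on)  ← matches
try target_seen: (GRASP, target_seen) → (ALIGN, rotate)
try grasp_ok: (GRASP, grasp_ok) → (GRASP, rotate)

grasp_fail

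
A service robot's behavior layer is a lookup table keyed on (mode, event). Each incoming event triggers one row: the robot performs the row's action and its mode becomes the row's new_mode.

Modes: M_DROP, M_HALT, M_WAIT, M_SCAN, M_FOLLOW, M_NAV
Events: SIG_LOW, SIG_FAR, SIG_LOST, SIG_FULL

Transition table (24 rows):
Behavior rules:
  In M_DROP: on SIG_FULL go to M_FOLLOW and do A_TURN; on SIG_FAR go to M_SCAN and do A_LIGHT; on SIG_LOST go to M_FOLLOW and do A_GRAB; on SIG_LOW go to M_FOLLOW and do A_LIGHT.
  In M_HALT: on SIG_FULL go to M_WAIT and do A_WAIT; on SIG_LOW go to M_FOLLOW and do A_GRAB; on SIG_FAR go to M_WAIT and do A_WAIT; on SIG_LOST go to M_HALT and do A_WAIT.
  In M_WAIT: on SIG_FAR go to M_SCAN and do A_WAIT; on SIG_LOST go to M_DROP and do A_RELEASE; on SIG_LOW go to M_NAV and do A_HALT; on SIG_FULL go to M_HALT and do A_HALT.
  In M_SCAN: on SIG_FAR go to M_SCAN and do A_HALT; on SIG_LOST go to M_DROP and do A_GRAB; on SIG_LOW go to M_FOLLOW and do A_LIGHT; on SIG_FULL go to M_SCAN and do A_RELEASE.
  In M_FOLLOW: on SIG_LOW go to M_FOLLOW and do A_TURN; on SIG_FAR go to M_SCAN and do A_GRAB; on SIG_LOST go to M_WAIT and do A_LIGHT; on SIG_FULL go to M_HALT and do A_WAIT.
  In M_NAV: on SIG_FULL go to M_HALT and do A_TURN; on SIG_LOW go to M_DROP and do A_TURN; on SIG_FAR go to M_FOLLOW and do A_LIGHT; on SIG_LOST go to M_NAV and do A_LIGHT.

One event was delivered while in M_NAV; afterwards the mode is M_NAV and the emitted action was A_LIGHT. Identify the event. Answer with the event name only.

try SIG_LOW: (M_NAV, SIG_LOW) → (M_DROP, A_TURN)
try SIG_FAR: (M_NAV, SIG_FAR) → (M_FOLLOW, A_LIGHT)
try SIG_LOST: (M_NAV, SIG_LOST) → (M_NAV, A_LIGHT)  ← matches
try SIG_FULL: (M_NAV, SIG_FULL) → (M_HALT, A_TURN)

SIG_LOST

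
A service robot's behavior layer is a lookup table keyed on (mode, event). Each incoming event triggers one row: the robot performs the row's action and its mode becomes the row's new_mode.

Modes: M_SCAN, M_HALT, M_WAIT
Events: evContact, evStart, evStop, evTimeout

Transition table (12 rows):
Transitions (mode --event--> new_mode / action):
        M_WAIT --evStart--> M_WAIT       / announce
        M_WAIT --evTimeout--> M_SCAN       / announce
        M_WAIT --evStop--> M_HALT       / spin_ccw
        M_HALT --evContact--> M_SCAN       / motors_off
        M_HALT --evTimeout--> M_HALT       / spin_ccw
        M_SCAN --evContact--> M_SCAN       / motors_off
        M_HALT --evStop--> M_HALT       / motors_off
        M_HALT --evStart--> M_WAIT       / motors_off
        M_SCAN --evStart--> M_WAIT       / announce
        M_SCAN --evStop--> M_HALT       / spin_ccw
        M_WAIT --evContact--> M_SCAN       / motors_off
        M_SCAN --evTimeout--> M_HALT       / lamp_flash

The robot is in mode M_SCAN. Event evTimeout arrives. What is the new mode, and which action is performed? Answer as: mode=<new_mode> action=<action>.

mode=M_HALT action=lamp_flash

current mode = M_SCAN; filter table to that mode:
  (M_SCAN, evContact) → (M_SCAN, motors_off)
  (M_SCAN, evStart) → (M_WAIT, announce)
  (M_SCAN, evStop) → (M_HALT, spin_ccw)
  (M_SCAN, evTimeout) → (M_HALT, lamp_flash)  ← event matches
event = evTimeout selects (M_HALT, lamp_flash)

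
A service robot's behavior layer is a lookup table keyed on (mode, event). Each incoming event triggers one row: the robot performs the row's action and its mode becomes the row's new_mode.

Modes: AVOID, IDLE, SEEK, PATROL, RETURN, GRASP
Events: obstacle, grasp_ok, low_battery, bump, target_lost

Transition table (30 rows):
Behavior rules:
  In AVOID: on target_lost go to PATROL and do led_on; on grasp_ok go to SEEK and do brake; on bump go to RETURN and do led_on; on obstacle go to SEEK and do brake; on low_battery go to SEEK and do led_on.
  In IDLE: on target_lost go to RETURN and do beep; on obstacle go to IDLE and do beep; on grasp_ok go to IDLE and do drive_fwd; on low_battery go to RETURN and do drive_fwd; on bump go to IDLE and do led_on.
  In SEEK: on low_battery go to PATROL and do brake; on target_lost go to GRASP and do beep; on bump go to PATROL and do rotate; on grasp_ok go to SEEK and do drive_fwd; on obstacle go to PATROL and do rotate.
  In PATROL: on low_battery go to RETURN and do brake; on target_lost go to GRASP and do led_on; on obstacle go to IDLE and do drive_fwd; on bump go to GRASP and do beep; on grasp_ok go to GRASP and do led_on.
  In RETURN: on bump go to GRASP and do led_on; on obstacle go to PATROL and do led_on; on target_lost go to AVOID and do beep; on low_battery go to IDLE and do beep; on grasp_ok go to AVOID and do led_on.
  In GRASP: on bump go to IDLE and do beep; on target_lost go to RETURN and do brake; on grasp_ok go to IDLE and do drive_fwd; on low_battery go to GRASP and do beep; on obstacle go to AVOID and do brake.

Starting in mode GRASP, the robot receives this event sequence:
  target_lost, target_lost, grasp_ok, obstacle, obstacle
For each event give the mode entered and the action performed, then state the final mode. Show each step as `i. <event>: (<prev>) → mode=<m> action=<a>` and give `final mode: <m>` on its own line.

final mode: IDLE

1. target_lost: (GRASP) → mode=RETURN action=brake
2. target_lost: (RETURN) → mode=AVOID action=beep
3. grasp_ok: (AVOID) → mode=SEEK action=brake
4. obstacle: (SEEK) → mode=PATROL action=rotate
5. obstacle: (PATROL) → mode=IDLE action=drive_fwd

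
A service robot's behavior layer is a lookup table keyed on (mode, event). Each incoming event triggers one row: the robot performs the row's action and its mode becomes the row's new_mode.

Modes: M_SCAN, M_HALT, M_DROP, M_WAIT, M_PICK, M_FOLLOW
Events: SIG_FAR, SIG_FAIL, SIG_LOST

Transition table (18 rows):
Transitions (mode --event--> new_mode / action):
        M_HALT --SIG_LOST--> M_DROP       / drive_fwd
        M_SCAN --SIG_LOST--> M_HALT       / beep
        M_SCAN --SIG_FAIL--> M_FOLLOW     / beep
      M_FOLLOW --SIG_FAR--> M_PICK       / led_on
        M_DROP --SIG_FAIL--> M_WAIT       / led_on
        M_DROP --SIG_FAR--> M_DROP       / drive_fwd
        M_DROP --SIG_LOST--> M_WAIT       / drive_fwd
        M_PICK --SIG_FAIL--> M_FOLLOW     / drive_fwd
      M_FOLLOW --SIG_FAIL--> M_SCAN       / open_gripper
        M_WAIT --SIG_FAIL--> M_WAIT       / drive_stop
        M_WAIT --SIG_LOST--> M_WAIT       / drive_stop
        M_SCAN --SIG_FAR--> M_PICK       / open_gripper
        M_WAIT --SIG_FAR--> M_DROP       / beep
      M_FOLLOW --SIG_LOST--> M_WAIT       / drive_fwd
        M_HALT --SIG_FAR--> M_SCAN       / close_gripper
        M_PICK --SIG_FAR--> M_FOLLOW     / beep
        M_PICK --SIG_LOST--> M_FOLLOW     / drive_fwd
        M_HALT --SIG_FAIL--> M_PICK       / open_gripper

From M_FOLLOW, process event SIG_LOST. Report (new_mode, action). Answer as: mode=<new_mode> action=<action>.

current mode = M_FOLLOW; filter table to that mode:
  (M_FOLLOW, SIG_FAR) → (M_PICK, led_on)
  (M_FOLLOW, SIG_FAIL) → (M_SCAN, open_gripper)
  (M_FOLLOW, SIG_LOST) → (M_WAIT, drive_fwd)  ← event matches
event = SIG_LOST selects (M_WAIT, drive_fwd)

mode=M_WAIT action=drive_fwd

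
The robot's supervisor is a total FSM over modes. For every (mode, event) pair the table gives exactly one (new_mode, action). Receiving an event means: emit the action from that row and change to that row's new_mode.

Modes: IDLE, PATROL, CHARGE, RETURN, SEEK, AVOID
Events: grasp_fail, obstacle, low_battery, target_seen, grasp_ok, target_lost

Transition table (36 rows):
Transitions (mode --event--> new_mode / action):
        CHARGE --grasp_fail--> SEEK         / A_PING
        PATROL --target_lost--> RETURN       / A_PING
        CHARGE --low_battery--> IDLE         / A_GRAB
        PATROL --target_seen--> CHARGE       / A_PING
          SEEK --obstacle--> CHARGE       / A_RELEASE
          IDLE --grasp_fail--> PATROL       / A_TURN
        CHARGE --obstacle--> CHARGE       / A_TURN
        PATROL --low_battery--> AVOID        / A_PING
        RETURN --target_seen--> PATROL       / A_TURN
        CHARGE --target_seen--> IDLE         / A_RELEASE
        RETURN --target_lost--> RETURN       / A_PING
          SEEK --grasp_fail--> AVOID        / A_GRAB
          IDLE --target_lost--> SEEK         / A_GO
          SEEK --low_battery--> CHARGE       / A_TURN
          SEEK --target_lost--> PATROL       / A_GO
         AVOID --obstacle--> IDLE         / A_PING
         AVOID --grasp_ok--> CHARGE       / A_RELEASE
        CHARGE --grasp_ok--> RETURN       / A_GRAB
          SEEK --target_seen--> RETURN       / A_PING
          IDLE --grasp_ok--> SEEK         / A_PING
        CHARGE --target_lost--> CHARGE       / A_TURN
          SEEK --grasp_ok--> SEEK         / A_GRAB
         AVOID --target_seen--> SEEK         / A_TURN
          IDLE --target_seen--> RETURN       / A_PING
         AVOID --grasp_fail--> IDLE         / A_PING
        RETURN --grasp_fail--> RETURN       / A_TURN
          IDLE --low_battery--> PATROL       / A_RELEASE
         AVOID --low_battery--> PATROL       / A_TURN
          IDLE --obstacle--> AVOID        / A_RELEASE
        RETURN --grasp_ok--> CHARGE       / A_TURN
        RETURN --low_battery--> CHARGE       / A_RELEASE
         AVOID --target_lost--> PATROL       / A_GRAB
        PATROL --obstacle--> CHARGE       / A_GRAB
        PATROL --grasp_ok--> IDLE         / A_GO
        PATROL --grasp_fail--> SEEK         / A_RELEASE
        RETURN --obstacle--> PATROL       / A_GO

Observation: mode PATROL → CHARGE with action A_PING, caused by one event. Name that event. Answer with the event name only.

target_seen

try grasp_fail: (PATROL, grasp_fail) → (SEEK, A_RELEASE)
try obstacle: (PATROL, obstacle) → (CHARGE, A_GRAB)
try low_battery: (PATROL, low_battery) → (AVOID, A_PING)
try target_seen: (PATROL, target_seen) → (CHARGE, A_PING)  ← matches
try grasp_ok: (PATROL, grasp_ok) → (IDLE, A_GO)
try target_lost: (PATROL, target_lost) → (RETURN, A_PING)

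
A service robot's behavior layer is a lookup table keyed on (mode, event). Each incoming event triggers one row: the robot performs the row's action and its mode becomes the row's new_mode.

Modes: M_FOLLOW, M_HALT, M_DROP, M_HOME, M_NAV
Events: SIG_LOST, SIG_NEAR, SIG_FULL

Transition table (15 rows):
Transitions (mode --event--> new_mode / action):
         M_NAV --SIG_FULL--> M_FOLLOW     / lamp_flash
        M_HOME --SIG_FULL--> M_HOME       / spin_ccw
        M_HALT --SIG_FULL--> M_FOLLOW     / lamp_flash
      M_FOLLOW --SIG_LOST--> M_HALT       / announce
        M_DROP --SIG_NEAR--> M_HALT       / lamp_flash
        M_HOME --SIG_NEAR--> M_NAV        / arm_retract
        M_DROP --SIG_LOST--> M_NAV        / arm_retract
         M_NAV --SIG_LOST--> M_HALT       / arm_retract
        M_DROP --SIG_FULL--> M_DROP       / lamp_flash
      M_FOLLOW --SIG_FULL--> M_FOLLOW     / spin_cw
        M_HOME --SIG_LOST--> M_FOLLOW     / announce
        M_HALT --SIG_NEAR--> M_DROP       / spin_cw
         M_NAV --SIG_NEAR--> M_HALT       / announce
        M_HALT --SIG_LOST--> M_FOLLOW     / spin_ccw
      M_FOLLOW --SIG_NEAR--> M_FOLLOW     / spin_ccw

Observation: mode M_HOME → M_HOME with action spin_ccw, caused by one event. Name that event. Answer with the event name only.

try SIG_LOST: (M_HOME, SIG_LOST) → (M_FOLLOW, announce)
try SIG_NEAR: (M_HOME, SIG_NEAR) → (M_NAV, arm_retract)
try SIG_FULL: (M_HOME, SIG_FULL) → (M_HOME, spin_ccw)  ← matches

SIG_FULL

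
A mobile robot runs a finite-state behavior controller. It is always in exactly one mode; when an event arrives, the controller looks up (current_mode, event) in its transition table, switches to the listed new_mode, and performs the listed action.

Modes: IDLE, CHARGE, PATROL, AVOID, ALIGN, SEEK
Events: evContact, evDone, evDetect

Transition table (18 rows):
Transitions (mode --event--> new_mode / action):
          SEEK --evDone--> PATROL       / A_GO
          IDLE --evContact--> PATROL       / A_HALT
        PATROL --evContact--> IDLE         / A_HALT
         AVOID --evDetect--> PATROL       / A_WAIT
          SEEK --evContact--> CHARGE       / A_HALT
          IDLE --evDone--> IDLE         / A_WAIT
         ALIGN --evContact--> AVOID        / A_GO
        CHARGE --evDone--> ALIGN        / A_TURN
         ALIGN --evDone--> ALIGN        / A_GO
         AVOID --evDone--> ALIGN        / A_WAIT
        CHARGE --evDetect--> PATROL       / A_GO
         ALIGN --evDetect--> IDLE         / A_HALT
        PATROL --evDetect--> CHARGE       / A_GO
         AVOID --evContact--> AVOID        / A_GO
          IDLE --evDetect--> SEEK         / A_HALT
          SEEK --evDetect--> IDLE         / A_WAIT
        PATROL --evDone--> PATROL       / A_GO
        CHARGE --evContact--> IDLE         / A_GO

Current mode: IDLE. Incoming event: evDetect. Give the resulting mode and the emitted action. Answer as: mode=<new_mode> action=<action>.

mode=SEEK action=A_HALT

current mode = IDLE; filter table to that mode:
  (IDLE, evContact) → (PATROL, A_HALT)
  (IDLE, evDone) → (IDLE, A_WAIT)
  (IDLE, evDetect) → (SEEK, A_HALT)  ← event matches
event = evDetect selects (SEEK, A_HALT)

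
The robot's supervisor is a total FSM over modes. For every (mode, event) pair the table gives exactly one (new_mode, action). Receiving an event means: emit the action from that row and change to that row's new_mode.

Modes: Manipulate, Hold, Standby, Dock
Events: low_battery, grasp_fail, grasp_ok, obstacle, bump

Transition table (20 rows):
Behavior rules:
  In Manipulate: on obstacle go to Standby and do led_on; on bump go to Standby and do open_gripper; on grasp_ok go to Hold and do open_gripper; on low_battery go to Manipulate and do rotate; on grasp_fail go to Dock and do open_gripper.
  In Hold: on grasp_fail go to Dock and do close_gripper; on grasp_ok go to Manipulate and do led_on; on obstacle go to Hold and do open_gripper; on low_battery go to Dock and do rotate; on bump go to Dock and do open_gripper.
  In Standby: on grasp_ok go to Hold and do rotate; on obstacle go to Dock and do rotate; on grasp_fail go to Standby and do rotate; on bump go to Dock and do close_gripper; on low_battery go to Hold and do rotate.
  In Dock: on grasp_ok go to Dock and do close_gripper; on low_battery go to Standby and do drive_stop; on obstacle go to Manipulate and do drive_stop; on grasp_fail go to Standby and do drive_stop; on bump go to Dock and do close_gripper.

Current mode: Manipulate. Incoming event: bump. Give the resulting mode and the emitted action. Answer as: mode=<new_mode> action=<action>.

mode=Standby action=open_gripper

current mode = Manipulate; filter table to that mode:
  (Manipulate, obstacle) → (Standby, led_on)
  (Manipulate, bump) → (Standby, open_gripper)  ← event matches
  (Manipulate, grasp_ok) → (Hold, open_gripper)
  (Manipulate, low_battery) → (Manipulate, rotate)
  (Manipulate, grasp_fail) → (Dock, open_gripper)
event = bump selects (Standby, open_gripper)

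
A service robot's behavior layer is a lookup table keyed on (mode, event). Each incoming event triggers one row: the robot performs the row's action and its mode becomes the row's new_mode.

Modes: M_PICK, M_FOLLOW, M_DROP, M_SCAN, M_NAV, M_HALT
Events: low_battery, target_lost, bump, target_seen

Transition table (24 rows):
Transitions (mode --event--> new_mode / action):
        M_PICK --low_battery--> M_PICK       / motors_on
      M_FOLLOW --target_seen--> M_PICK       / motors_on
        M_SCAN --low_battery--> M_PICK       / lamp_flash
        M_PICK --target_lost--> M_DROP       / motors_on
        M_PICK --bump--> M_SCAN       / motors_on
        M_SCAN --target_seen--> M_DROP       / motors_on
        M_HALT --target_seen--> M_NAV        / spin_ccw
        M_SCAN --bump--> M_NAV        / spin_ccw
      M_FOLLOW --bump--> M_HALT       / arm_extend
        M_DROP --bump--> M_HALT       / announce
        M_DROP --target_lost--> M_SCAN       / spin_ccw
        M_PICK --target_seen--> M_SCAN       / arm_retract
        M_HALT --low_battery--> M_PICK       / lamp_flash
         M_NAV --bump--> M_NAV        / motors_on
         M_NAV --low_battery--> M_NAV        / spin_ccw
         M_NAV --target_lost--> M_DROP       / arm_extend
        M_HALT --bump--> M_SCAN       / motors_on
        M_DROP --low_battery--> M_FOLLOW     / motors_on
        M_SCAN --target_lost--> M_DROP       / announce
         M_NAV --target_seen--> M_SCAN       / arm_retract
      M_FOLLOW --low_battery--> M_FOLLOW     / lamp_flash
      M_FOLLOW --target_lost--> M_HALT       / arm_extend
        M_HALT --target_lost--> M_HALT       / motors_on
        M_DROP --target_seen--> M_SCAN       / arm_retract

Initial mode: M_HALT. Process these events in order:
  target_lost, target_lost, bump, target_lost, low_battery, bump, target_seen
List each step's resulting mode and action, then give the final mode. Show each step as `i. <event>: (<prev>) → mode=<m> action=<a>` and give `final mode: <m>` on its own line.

final mode: M_NAV

1. target_lost: (M_HALT) → mode=M_HALT action=motors_on
2. target_lost: (M_HALT) → mode=M_HALT action=motors_on
3. bump: (M_HALT) → mode=M_SCAN action=motors_on
4. target_lost: (M_SCAN) → mode=M_DROP action=announce
5. low_battery: (M_DROP) → mode=M_FOLLOW action=motors_on
6. bump: (M_FOLLOW) → mode=M_HALT action=arm_extend
7. target_seen: (M_HALT) → mode=M_NAV action=spin_ccw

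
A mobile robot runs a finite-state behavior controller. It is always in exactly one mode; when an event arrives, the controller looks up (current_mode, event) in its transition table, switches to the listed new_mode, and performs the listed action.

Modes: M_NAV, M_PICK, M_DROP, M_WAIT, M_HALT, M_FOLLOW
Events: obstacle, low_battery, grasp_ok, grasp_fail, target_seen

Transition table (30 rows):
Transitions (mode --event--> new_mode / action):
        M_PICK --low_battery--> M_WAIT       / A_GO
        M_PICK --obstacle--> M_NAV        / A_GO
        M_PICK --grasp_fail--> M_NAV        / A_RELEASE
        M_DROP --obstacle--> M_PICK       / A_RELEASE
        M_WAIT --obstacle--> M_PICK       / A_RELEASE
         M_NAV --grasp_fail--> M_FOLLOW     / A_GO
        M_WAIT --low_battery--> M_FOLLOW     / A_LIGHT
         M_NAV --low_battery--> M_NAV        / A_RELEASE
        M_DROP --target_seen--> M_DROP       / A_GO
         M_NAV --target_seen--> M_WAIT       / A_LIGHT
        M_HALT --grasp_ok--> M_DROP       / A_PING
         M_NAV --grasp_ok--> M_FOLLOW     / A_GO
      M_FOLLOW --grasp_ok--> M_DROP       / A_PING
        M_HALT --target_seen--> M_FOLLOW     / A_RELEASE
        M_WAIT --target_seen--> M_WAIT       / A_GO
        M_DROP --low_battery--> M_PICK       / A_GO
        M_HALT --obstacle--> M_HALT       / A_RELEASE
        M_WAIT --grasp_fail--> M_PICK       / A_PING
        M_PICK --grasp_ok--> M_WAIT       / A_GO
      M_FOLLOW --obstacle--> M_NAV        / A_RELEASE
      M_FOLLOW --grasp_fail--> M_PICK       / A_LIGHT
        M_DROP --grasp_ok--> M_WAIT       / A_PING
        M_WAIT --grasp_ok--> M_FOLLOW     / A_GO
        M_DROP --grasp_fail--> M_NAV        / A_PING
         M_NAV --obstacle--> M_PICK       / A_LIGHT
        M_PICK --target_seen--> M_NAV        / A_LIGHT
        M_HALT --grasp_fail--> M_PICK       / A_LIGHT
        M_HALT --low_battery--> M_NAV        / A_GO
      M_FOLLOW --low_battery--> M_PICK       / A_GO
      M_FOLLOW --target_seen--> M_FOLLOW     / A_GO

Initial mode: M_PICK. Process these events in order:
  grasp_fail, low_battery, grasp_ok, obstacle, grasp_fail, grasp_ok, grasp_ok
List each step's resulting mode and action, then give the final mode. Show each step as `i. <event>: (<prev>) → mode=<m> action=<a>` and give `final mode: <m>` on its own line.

1. grasp_fail: (M_PICK) → mode=M_NAV action=A_RELEASE
2. low_battery: (M_NAV) → mode=M_NAV action=A_RELEASE
3. grasp_ok: (M_NAV) → mode=M_FOLLOW action=A_GO
4. obstacle: (M_FOLLOW) → mode=M_NAV action=A_RELEASE
5. grasp_fail: (M_NAV) → mode=M_FOLLOW action=A_GO
6. grasp_ok: (M_FOLLOW) → mode=M_DROP action=A_PING
7. grasp_ok: (M_DROP) → mode=M_WAIT action=A_PING

final mode: M_WAIT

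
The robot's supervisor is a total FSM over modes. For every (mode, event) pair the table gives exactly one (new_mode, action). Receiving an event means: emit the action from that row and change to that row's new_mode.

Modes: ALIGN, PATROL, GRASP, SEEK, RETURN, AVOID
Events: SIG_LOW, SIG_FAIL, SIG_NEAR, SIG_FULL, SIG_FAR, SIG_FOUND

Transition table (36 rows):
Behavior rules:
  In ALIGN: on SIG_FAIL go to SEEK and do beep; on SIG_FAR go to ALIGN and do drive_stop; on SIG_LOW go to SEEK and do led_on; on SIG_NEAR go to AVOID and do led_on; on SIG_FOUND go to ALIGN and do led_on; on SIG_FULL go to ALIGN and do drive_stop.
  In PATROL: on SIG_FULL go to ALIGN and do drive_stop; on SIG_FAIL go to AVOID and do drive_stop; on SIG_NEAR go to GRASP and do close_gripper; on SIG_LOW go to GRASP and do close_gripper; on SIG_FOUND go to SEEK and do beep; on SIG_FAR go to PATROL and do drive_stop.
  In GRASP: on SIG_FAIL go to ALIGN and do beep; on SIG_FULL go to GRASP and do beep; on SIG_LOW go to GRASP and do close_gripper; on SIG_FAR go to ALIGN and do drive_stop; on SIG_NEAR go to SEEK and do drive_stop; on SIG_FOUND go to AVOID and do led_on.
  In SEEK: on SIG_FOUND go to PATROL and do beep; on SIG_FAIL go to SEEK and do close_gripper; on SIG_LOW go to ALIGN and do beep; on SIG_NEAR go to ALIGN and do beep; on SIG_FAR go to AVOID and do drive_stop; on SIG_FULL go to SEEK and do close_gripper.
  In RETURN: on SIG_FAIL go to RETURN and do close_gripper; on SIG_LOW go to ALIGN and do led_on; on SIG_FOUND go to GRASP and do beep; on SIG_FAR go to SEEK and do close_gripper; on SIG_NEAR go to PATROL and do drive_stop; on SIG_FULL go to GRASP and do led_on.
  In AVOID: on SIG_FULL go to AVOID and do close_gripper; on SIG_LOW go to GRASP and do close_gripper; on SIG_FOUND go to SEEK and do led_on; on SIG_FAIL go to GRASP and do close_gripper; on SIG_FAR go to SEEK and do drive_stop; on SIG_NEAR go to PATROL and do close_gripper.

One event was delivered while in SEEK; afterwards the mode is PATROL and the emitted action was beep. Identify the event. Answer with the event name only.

SIG_FOUND

try SIG_LOW: (SEEK, SIG_LOW) → (ALIGN, beep)
try SIG_FAIL: (SEEK, SIG_FAIL) → (SEEK, close_gripper)
try SIG_NEAR: (SEEK, SIG_NEAR) → (ALIGN, beep)
try SIG_FULL: (SEEK, SIG_FULL) → (SEEK, close_gripper)
try SIG_FAR: (SEEK, SIG_FAR) → (AVOID, drive_stop)
try SIG_FOUND: (SEEK, SIG_FOUND) → (PATROL, beep)  ← matches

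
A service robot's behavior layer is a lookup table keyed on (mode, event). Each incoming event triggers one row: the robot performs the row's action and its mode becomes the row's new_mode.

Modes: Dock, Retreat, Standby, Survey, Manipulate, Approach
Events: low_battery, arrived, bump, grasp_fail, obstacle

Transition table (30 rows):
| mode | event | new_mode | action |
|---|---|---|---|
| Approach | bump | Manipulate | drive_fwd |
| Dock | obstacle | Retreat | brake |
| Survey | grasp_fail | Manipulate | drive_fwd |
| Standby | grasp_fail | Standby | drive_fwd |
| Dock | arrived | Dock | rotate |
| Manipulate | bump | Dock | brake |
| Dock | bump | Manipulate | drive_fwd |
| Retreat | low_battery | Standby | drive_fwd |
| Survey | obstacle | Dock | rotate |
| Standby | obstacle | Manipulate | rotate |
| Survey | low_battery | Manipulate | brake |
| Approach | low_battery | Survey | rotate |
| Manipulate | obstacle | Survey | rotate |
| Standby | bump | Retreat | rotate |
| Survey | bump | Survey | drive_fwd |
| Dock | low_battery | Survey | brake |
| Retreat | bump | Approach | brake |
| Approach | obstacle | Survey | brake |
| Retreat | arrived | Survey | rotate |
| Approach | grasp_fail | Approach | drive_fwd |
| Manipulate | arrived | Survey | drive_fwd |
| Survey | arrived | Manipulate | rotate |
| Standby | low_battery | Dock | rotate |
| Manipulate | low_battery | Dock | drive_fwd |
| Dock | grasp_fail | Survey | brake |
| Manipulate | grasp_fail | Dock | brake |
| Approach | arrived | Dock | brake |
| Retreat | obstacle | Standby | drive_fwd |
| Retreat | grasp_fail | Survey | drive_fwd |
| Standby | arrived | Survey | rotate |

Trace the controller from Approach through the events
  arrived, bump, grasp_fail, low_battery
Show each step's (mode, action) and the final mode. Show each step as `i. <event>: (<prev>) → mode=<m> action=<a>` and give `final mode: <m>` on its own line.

final mode: Survey

1. arrived: (Approach) → mode=Dock action=brake
2. bump: (Dock) → mode=Manipulate action=drive_fwd
3. grasp_fail: (Manipulate) → mode=Dock action=brake
4. low_battery: (Dock) → mode=Survey action=brake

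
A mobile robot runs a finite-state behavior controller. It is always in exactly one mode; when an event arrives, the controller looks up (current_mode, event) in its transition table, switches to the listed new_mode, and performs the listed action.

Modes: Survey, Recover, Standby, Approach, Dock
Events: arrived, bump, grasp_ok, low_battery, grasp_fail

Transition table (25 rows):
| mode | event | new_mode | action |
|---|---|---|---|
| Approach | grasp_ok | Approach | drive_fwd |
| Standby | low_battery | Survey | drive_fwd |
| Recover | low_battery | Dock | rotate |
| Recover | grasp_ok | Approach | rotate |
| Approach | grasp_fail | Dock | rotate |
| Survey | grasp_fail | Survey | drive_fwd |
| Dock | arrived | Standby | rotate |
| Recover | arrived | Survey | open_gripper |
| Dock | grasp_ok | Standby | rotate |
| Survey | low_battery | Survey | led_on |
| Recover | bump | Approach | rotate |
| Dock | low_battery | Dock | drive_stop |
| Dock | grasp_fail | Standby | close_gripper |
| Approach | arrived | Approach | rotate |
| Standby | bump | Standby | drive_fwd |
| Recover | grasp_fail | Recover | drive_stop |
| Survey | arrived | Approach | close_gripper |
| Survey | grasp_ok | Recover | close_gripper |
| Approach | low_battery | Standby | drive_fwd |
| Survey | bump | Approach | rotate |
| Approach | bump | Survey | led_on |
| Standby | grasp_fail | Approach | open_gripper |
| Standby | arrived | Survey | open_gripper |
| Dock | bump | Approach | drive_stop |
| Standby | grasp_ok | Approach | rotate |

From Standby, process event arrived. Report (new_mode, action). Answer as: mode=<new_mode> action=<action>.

current mode = Standby; filter table to that mode:
  (Standby, low_battery) → (Survey, drive_fwd)
  (Standby, bump) → (Standby, drive_fwd)
  (Standby, grasp_fail) → (Approach, open_gripper)
  (Standby, arrived) → (Survey, open_gripper)  ← event matches
  (Standby, grasp_ok) → (Approach, rotate)
event = arrived selects (Survey, open_gripper)

mode=Survey action=open_gripper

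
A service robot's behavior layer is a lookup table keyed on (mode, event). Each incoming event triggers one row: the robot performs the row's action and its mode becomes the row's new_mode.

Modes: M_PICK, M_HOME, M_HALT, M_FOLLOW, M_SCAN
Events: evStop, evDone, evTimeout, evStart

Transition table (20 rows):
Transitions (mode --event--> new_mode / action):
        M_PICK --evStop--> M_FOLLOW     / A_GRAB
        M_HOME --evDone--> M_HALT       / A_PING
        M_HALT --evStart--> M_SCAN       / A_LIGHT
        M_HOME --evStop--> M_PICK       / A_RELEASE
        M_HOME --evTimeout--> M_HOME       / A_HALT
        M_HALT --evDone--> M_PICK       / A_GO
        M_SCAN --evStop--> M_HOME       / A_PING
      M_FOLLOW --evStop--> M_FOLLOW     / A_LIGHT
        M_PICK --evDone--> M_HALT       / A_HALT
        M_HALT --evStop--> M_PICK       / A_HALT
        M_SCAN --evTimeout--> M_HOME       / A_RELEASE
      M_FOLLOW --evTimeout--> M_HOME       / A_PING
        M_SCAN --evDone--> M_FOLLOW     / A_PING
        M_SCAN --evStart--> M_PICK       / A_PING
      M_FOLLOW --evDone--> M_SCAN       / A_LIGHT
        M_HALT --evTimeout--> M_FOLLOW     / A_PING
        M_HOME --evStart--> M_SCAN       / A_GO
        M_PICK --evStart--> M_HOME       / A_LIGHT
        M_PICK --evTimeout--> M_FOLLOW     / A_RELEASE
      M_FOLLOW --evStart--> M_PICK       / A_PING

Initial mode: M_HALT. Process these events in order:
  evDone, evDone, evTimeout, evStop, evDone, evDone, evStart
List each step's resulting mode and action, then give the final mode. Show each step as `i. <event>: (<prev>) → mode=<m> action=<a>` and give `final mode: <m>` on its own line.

1. evDone: (M_HALT) → mode=M_PICK action=A_GO
2. evDone: (M_PICK) → mode=M_HALT action=A_HALT
3. evTimeout: (M_HALT) → mode=M_FOLLOW action=A_PING
4. evStop: (M_FOLLOW) → mode=M_FOLLOW action=A_LIGHT
5. evDone: (M_FOLLOW) → mode=M_SCAN action=A_LIGHT
6. evDone: (M_SCAN) → mode=M_FOLLOW action=A_PING
7. evStart: (M_FOLLOW) → mode=M_PICK action=A_PING

final mode: M_PICK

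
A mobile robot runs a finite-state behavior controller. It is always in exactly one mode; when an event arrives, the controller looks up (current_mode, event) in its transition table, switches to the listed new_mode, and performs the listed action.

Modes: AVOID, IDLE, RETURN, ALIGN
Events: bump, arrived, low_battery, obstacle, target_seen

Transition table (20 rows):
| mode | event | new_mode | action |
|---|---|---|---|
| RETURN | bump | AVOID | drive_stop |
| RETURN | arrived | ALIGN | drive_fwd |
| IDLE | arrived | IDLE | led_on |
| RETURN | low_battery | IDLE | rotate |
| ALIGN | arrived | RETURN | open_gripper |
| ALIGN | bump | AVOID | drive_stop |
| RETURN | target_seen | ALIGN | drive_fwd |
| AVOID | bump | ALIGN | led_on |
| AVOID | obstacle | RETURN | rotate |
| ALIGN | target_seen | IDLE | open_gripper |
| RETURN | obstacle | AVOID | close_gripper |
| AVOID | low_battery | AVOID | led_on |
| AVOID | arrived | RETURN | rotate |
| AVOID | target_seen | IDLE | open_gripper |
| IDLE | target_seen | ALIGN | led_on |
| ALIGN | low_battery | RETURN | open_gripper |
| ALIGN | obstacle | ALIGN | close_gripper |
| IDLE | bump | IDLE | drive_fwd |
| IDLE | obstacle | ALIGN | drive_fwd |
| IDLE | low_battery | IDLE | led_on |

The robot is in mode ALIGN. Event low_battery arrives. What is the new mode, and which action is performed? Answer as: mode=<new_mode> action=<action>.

current mode = ALIGN; filter table to that mode:
  (ALIGN, arrived) → (RETURN, open_gripper)
  (ALIGN, bump) → (AVOID, drive_stop)
  (ALIGN, target_seen) → (IDLE, open_gripper)
  (ALIGN, low_battery) → (RETURN, open_gripper)  ← event matches
  (ALIGN, obstacle) → (ALIGN, close_gripper)
event = low_battery selects (RETURN, open_gripper)

mode=RETURN action=open_gripper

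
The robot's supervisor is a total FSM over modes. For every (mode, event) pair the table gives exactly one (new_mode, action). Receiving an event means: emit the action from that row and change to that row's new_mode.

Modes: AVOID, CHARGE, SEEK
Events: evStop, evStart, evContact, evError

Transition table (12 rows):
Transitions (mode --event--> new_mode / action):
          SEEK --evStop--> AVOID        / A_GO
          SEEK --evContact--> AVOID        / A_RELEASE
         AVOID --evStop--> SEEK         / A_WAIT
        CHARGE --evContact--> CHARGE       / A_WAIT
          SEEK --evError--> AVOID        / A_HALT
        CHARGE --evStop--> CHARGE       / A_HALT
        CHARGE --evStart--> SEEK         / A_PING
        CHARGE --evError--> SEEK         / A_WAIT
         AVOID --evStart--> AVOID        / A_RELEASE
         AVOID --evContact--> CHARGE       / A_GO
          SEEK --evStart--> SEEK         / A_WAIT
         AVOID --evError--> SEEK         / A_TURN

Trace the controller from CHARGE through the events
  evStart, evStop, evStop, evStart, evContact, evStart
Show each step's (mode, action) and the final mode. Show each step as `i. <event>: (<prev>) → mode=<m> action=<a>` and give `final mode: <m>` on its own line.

final mode: AVOID

1. evStart: (CHARGE) → mode=SEEK action=A_PING
2. evStop: (SEEK) → mode=AVOID action=A_GO
3. evStop: (AVOID) → mode=SEEK action=A_WAIT
4. evStart: (SEEK) → mode=SEEK action=A_WAIT
5. evContact: (SEEK) → mode=AVOID action=A_RELEASE
6. evStart: (AVOID) → mode=AVOID action=A_RELEASE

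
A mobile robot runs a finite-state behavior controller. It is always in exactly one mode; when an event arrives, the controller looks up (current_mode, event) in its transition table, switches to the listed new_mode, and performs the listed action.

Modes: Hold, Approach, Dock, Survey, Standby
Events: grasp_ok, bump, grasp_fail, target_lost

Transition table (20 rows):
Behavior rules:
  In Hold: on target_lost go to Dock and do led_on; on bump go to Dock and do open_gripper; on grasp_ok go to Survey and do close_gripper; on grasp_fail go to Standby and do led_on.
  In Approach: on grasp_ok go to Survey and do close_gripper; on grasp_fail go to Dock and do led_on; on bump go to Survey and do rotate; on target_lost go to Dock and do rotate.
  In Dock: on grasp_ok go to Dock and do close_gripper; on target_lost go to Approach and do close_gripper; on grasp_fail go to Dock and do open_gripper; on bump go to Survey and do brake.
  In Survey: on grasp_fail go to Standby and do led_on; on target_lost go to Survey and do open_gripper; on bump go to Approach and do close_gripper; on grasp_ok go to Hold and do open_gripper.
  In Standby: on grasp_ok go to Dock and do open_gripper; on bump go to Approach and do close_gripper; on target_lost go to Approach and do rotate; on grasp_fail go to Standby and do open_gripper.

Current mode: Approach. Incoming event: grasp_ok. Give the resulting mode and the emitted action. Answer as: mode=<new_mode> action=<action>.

current mode = Approach; filter table to that mode:
  (Approach, grasp_ok) → (Survey, close_gripper)  ← event matches
  (Approach, grasp_fail) → (Dock, led_on)
  (Approach, bump) → (Survey, rotate)
  (Approach, target_lost) → (Dock, rotate)
event = grasp_ok selects (Survey, close_gripper)

mode=Survey action=close_gripper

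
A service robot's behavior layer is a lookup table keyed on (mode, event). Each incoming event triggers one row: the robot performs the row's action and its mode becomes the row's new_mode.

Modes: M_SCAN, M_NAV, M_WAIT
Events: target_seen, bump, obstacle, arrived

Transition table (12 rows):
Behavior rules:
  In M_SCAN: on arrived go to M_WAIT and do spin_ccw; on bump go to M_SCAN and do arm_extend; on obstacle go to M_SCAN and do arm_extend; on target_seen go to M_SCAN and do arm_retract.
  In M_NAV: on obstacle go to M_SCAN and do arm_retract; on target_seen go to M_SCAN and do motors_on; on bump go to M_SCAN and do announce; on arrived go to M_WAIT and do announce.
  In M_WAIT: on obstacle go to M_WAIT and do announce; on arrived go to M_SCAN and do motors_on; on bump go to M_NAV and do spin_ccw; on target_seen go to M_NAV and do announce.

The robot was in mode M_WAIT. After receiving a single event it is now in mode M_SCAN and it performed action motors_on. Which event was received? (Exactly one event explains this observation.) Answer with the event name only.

try target_seen: (M_WAIT, target_seen) → (M_NAV, announce)
try bump: (M_WAIT, bump) → (M_NAV, spin_ccw)
try obstacle: (M_WAIT, obstacle) → (M_WAIT, announce)
try arrived: (M_WAIT, arrived) → (M_SCAN, motors_on)  ← matches

arrived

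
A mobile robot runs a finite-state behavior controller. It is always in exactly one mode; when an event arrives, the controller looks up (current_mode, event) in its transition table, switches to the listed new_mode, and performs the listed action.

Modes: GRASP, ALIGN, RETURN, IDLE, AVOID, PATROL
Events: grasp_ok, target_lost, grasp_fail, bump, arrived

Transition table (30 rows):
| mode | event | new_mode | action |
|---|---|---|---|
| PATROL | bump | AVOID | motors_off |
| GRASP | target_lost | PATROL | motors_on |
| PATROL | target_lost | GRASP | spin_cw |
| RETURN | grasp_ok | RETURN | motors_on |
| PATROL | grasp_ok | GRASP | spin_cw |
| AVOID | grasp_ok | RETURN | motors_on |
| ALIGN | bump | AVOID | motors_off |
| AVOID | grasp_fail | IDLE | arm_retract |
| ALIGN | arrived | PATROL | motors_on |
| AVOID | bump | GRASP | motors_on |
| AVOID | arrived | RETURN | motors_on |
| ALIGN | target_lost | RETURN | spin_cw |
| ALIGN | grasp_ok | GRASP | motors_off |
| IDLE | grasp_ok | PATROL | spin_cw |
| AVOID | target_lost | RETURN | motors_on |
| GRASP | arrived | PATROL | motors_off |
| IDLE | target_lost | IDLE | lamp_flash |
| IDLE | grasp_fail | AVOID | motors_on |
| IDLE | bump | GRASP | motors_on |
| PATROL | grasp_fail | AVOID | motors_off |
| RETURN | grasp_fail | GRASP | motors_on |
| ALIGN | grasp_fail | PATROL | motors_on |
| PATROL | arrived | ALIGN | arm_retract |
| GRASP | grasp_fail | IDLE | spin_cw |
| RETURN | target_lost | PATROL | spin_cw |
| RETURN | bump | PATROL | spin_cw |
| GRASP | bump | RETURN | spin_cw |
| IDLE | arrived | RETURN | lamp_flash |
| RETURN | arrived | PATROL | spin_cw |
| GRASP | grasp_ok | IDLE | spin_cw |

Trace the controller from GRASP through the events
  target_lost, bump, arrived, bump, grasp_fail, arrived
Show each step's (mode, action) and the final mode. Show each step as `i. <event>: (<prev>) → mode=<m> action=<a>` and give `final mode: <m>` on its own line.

final mode: RETURN

1. target_lost: (GRASP) → mode=PATROL action=motors_on
2. bump: (PATROL) → mode=AVOID action=motors_off
3. arrived: (AVOID) → mode=RETURN action=motors_on
4. bump: (RETURN) → mode=PATROL action=spin_cw
5. grasp_fail: (PATROL) → mode=AVOID action=motors_off
6. arrived: (AVOID) → mode=RETURN action=motors_on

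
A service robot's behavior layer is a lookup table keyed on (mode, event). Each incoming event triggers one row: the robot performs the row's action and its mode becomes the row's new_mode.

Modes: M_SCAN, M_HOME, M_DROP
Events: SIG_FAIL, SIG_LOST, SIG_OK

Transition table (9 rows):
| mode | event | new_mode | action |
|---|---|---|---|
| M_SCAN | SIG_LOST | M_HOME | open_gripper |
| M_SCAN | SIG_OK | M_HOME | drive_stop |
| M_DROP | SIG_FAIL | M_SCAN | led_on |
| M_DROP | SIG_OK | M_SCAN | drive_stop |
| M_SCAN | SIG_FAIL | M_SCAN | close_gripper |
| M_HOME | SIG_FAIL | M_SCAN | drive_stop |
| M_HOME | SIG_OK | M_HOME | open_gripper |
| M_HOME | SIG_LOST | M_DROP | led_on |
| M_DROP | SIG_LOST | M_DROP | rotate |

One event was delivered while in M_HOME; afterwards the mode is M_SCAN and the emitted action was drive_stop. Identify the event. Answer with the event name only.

SIG_FAIL

try SIG_FAIL: (M_HOME, SIG_FAIL) → (M_SCAN, drive_stop)  ← matches
try SIG_LOST: (M_HOME, SIG_LOST) → (M_DROP, led_on)
try SIG_OK: (M_HOME, SIG_OK) → (M_HOME, open_gripper)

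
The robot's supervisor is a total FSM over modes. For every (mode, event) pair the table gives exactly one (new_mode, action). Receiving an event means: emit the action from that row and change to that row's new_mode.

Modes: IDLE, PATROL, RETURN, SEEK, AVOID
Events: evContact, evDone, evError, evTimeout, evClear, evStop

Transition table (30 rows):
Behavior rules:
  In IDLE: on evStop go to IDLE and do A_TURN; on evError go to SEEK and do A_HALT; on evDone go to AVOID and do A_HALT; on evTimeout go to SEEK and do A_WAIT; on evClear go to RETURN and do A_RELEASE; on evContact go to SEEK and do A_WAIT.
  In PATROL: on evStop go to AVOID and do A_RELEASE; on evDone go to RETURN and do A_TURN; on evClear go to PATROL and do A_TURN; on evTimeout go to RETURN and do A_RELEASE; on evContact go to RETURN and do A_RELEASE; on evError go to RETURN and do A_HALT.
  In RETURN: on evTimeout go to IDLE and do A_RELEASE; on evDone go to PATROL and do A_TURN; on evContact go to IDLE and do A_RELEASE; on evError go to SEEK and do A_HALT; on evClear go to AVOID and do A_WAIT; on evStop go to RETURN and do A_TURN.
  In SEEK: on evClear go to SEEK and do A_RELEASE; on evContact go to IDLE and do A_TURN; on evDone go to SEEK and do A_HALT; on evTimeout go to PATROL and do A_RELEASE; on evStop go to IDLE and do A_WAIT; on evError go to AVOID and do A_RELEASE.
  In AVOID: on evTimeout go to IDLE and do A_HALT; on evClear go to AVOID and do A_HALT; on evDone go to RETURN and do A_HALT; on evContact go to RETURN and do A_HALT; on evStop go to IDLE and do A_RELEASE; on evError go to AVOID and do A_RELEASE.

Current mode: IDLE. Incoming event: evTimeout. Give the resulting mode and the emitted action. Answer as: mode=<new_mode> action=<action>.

current mode = IDLE; filter table to that mode:
  (IDLE, evStop) → (IDLE, A_TURN)
  (IDLE, evError) → (SEEK, A_HALT)
  (IDLE, evDone) → (AVOID, A_HALT)
  (IDLE, evTimeout) → (SEEK, A_WAIT)  ← event matches
  (IDLE, evClear) → (RETURN, A_RELEASE)
  (IDLE, evContact) → (SEEK, A_WAIT)
event = evTimeout selects (SEEK, A_WAIT)

mode=SEEK action=A_WAIT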